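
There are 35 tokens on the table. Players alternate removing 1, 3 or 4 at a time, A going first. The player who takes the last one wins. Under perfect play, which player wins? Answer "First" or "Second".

Second

i:   0  1  2  3  4  5  6  7  8  9 10 11 12 13 14 15 16 17 18 19 20 21 22 23 24 25 26 27 28 29 30 31 32 33 34 35
     L  W  L  W  W  W  W  L  W  L  W  W  W  W  L  W  L  W  W  W  W  L  W  L  W  W  W  W  L  W  L  W  W  W  W  L
Position 35 is L, so the second player wins.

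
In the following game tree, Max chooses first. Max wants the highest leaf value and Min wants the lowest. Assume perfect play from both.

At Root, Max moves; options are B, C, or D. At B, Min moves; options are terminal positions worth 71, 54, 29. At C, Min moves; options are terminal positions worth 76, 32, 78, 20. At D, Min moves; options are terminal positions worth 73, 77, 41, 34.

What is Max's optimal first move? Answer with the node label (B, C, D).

D

B (Min): min(71, 54, 29) = 29
C (Min): min(76, 32, 78, 20) = 20
D (Min): min(73, 77, 41, 34) = 34
Root (Max): max(29, 20, 34) = 34
Max picks the child with the highest value: D (value 34).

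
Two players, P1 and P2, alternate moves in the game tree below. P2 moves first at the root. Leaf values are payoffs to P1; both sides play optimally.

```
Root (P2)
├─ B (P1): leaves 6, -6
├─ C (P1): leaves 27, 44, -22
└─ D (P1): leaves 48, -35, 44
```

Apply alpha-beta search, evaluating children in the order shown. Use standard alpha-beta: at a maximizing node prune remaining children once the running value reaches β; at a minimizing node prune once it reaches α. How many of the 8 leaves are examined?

4

B [α=-∞,β=+∞]: v=6
C [α=-∞,β=6]: v=27 after child 1 ≥ β → β-cutoff, skip 2
D [α=-∞,β=6]: v=48 after child 1 ≥ β → β-cutoff, skip 2
Root [α=-∞,β=+∞]: v=6
Leaves evaluated: 4 of 8.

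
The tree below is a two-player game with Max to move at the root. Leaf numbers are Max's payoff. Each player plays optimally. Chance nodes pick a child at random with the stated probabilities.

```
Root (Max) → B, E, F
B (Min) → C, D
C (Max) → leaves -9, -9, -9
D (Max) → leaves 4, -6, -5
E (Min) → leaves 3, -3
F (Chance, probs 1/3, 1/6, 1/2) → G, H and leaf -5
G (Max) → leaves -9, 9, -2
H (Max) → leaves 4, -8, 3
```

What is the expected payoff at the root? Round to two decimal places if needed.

1.17

C (Max): max(-9, -9, -9) = -9
D (Max): max(4, -6, -5) = 4
B (Min): min(-9, 4) = -9
E (Min): min(3, -3) = -3
G (Max): max(-9, 9, -2) = 9
H (Max): max(4, -8, 3) = 4
F (Chance): 1/3·9 + 1/6·4 + 1/2·-5 = 1.17
Root (Max): max(-9, -3, 1.17) = 1.17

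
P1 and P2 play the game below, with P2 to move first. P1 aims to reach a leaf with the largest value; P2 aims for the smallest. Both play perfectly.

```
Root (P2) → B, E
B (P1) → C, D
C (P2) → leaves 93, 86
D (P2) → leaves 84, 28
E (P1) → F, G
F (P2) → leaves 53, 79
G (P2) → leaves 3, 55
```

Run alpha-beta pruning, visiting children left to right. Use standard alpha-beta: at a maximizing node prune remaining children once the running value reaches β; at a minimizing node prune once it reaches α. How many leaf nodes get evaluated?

C [α=-∞,β=+∞]: v=86
D [α=86,β=+∞]: v=84 after child 1 ≤ α → α-cutoff, skip 1
B [α=-∞,β=+∞]: v=86
F [α=-∞,β=86]: v=53
G [α=53,β=86]: v=3 after child 1 ≤ α → α-cutoff, skip 1
E [α=-∞,β=86]: v=53
Root [α=-∞,β=+∞]: v=53
Leaves evaluated: 6 of 8.

6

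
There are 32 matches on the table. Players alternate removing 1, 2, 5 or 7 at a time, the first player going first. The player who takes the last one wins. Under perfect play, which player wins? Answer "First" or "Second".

First

i:   0  1  2  3  4  5  6  7  8  9 10 11 12 13 14 15 16 17 18 19 20 21 22 23 24 25 26 27 28 29 30 31 32
     L  W  W  L  W  W  L  W  W  L  W  W  L  W  W  L  W  W  L  W  W  L  W  W  L  W  W  L  W  W  L  W  W
Position 32 is W, so the first player wins.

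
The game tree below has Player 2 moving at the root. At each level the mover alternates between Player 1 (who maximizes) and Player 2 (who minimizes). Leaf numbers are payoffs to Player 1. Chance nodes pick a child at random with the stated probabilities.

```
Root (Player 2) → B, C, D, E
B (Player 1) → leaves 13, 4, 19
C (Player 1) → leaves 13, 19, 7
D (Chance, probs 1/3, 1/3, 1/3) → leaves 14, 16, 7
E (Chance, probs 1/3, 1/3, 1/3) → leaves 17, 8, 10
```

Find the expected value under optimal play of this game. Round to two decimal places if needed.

11.67

B (Player 1): max(13, 4, 19) = 19
C (Player 1): max(13, 19, 7) = 19
D (Chance): 1/3·14 + 1/3·16 + 1/3·7 = 12.33
E (Chance): 1/3·17 + 1/3·8 + 1/3·10 = 11.67
Root (Player 2): min(19, 19, 12.33, 11.67) = 11.67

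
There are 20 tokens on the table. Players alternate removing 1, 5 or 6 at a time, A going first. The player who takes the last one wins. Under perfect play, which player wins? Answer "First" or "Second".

First

W/L table (W = player to move can force a win):
i:   0  1  2  3  4  5  6  7  8  9 10 11 12 13 14 15 16 17 18 19 20
     L  W  L  W  L  W  W  W  W  W  W  L  W  L  W  L  W  W  W  W  W
Position 20 is W, so the first player wins.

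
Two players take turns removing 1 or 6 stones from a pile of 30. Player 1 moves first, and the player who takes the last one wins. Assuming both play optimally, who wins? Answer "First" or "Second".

Second

Compute winning (W) and losing (L) positions by backward induction:
i:   0  1  2  3  4  5  6  7  8  9 10 11 12 13 14 15 16 17 18 19 20 21 22 23 24 25 26 27 28 29 30
     L  W  L  W  L  W  W  L  W  L  W  L  W  W  L  W  L  W  L  W  W  L  W  L  W  L  W  W  L  W  L
Position 30 is L, so the second player wins.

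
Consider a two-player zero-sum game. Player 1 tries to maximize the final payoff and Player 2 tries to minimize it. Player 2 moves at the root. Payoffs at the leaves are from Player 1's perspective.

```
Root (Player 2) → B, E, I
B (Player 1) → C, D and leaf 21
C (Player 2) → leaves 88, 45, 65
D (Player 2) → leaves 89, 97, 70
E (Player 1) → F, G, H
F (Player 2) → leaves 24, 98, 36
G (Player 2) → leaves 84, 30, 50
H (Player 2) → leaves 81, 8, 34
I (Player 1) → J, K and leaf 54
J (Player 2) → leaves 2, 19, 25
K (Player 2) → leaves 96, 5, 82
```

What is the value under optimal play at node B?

70

C: min(88, 45, 65) = 45
D: min(89, 97, 70) = 70
B: max(45, 70, 21) = 70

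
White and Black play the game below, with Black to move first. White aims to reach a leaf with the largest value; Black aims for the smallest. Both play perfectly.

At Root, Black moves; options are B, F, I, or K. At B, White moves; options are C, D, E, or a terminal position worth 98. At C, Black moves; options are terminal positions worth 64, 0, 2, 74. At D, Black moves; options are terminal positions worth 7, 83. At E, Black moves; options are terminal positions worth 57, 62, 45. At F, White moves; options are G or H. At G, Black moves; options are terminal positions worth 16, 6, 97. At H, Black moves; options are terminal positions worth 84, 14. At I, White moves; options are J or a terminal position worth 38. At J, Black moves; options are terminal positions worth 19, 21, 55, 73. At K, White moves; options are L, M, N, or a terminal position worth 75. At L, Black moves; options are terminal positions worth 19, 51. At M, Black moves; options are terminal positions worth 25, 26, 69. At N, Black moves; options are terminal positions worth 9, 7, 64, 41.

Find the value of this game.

C (Black): min(64, 0, 2, 74) = 0
D (Black): min(7, 83) = 7
E (Black): min(57, 62, 45) = 45
B (White): max(0, 7, 45, 98) = 98
G (Black): min(16, 6, 97) = 6
H (Black): min(84, 14) = 14
F (White): max(6, 14) = 14
J (Black): min(19, 21, 55, 73) = 19
I (White): max(19, 38) = 38
L (Black): min(19, 51) = 19
M (Black): min(25, 26, 69) = 25
N (Black): min(9, 7, 64, 41) = 7
K (White): max(19, 25, 7, 75) = 75
Root (Black): min(98, 14, 38, 75) = 14

14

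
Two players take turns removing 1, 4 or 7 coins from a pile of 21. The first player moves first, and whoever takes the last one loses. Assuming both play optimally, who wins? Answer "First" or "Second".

First

i:   0  1  2  3  4  5  6  7  8  9 10 11 12 13 14 15 16 17 18 19 20 21
     W  L  W  L  W  W  L  W  W  L  W  L  W  W  L  W  W  L  W  L  W  W
Position 21 is W, so the first player wins.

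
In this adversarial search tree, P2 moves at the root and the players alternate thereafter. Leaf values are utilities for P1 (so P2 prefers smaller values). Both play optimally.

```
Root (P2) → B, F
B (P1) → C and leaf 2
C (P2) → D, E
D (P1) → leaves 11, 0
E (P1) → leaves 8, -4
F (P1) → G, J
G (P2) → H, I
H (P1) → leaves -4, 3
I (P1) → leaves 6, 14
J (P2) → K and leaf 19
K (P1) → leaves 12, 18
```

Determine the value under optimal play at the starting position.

8

D (P1): max(11, 0) = 11
E (P1): max(8, -4) = 8
C (P2): min(11, 8) = 8
B (P1): max(8, 2) = 8
H (P1): max(-4, 3) = 3
I (P1): max(6, 14) = 14
G (P2): min(3, 14) = 3
K (P1): max(12, 18) = 18
J (P2): min(18, 19) = 18
F (P1): max(3, 18) = 18
Root (P2): min(8, 18) = 8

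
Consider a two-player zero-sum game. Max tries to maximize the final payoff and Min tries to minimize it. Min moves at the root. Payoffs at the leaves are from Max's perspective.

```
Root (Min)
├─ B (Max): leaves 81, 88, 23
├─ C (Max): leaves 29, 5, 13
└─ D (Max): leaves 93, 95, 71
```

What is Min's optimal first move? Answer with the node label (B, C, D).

B (Max): max(81, 88, 23) = 88
C (Max): max(29, 5, 13) = 29
D (Max): max(93, 95, 71) = 95
Root (Min): min(88, 29, 95) = 29
Min picks the child with the lowest value: C (value 29).

C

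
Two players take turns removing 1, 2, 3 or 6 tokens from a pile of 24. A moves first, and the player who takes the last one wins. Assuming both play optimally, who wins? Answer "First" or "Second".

Second

Mark each pile size as W (mover wins) or L (mover loses):
i:   0  1  2  3  4  5  6  7  8  9 10 11 12 13 14 15 16 17 18 19 20 21 22 23 24
     L  W  W  W  L  W  W  W  L  W  W  W  L  W  W  W  L  W  W  W  L  W  W  W  L
Position 24 is L, so the second player wins.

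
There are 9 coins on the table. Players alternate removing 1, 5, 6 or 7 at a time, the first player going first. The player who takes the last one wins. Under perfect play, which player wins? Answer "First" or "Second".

W/L table (W = player to move can force a win):
i:   0  1  2  3  4  5  6  7  8  9
     L  W  L  W  L  W  W  W  W  W
Position 9 is W, so the first player wins.

First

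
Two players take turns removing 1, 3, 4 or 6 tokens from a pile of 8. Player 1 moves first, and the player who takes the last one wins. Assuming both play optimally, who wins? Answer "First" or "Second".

First

i:   0  1  2  3  4  5  6  7  8
     L  W  L  W  W  W  W  L  W
Position 8 is W, so the first player wins.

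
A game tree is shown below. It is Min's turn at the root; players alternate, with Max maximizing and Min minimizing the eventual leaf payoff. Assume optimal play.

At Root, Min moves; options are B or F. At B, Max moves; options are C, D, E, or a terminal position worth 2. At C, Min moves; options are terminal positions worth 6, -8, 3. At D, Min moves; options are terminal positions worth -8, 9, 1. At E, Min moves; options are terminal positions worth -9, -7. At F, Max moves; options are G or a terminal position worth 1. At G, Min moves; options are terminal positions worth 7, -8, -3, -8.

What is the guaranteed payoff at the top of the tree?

C (Min): min(6, -8, 3) = -8
D (Min): min(-8, 9, 1) = -8
E (Min): min(-9, -7) = -9
B (Max): max(-8, -8, -9, 2) = 2
G (Min): min(7, -8, -3, -8) = -8
F (Max): max(-8, 1) = 1
Root (Min): min(2, 1) = 1

1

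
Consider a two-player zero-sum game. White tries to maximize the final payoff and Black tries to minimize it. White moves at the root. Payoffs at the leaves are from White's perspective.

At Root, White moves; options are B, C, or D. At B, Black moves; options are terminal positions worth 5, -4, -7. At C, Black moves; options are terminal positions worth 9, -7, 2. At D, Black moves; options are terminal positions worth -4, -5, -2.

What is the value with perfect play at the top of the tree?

B (Black): min(5, -4, -7) = -7
C (Black): min(9, -7, 2) = -7
D (Black): min(-4, -5, -2) = -5
Root (White): max(-7, -7, -5) = -5

-5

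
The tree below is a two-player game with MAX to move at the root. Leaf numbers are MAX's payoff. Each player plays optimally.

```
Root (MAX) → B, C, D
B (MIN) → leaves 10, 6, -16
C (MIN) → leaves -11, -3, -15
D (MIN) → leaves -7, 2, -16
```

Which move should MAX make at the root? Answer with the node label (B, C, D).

C

B (MIN): min(10, 6, -16) = -16
C (MIN): min(-11, -3, -15) = -15
D (MIN): min(-7, 2, -16) = -16
Root (MAX): max(-16, -15, -16) = -15
MAX picks the child with the highest value: C (value -15).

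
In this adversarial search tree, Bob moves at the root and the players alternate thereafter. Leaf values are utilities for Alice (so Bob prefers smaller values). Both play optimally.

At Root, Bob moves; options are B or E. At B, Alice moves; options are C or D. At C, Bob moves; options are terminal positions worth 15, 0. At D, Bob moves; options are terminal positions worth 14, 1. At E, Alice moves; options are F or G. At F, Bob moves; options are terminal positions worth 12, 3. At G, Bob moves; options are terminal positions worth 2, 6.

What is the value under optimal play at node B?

1

C: min(15, 0) = 0
D: min(14, 1) = 1
B: max(0, 1) = 1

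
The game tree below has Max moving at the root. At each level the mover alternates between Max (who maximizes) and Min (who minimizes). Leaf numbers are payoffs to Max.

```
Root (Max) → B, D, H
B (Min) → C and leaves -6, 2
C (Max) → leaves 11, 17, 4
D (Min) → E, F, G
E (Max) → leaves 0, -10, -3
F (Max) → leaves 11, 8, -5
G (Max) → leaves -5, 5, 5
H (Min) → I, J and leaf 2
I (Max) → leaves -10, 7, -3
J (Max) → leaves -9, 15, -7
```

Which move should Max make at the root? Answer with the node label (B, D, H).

H

C (Max): max(11, 17, 4) = 17
B (Min): min(17, -6, 2) = -6
E (Max): max(0, -10, -3) = 0
F (Max): max(11, 8, -5) = 11
G (Max): max(-5, 5, 5) = 5
D (Min): min(0, 11, 5) = 0
I (Max): max(-10, 7, -3) = 7
J (Max): max(-9, 15, -7) = 15
H (Min): min(7, 15, 2) = 2
Root (Max): max(-6, 0, 2) = 2
Max picks the child with the highest value: H (value 2).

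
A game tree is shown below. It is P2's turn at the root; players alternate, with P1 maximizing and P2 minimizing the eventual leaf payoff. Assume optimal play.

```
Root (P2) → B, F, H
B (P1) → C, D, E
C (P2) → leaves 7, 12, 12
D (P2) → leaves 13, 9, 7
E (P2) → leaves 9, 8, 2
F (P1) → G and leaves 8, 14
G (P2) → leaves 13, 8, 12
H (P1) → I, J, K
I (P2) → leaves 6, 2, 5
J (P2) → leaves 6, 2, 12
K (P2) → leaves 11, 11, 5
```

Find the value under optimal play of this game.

C (P2): min(7, 12, 12) = 7
D (P2): min(13, 9, 7) = 7
E (P2): min(9, 8, 2) = 2
B (P1): max(7, 7, 2) = 7
G (P2): min(13, 8, 12) = 8
F (P1): max(8, 8, 14) = 14
I (P2): min(6, 2, 5) = 2
J (P2): min(6, 2, 12) = 2
K (P2): min(11, 11, 5) = 5
H (P1): max(2, 2, 5) = 5
Root (P2): min(7, 14, 5) = 5

5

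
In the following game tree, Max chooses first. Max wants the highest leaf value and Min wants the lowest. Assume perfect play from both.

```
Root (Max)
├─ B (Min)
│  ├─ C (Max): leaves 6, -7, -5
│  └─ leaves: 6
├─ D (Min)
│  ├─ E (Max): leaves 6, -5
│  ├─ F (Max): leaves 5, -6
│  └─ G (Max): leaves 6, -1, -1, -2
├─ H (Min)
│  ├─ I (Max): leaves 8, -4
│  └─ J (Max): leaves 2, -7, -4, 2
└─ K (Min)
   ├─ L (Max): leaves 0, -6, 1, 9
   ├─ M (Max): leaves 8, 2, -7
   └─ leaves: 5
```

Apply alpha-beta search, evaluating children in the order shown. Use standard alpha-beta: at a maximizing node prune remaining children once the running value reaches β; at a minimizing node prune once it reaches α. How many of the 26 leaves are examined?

20

C [α=-∞,β=+∞]: v=6
B [α=-∞,β=+∞]: v=6
E [α=6,β=+∞]: v=6
D [α=6,β=+∞]: v=6 after child 1 ≤ α → α-cutoff, skip 2
I [α=6,β=+∞]: v=8
J [α=6,β=8]: v=2
H [α=6,β=+∞]: v=2
L [α=6,β=+∞]: v=9
M [α=6,β=9]: v=8
K [α=6,β=+∞]: v=5
Root [α=-∞,β=+∞]: v=6
Leaves evaluated: 20 of 26.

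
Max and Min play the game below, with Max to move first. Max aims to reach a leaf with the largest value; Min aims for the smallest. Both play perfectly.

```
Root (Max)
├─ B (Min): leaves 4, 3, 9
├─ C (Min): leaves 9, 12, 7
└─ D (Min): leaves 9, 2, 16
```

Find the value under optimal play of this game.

B (Min): min(4, 3, 9) = 3
C (Min): min(9, 12, 7) = 7
D (Min): min(9, 2, 16) = 2
Root (Max): max(3, 7, 2) = 7

7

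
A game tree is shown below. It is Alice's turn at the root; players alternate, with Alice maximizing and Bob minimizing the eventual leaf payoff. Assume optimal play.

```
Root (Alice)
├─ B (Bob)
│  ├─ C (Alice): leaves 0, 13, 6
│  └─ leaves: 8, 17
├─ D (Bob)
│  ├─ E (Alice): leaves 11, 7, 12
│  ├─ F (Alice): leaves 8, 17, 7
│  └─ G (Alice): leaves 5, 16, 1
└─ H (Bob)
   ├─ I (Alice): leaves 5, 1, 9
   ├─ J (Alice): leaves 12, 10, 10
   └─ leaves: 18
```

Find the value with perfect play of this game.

12

C (Alice): max(0, 13, 6) = 13
B (Bob): min(13, 8, 17) = 8
E (Alice): max(11, 7, 12) = 12
F (Alice): max(8, 17, 7) = 17
G (Alice): max(5, 16, 1) = 16
D (Bob): min(12, 17, 16) = 12
I (Alice): max(5, 1, 9) = 9
J (Alice): max(12, 10, 10) = 12
H (Bob): min(9, 12, 18) = 9
Root (Alice): max(8, 12, 9) = 12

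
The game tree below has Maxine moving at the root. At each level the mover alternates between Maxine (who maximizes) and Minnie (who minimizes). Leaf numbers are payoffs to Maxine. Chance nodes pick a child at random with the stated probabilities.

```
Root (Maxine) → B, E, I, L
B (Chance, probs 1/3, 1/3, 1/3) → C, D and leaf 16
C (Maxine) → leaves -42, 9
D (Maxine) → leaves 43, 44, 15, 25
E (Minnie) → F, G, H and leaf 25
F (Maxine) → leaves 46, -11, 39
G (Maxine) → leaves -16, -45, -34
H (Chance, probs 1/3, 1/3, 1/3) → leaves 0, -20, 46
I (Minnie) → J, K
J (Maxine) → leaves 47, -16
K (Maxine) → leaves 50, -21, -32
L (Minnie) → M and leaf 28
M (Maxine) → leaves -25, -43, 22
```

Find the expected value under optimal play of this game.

C (Maxine): max(-42, 9) = 9
D (Maxine): max(43, 44, 15, 25) = 44
B (Chance): 1/3·9 + 1/3·44 + 1/3·16 = 23
F (Maxine): max(46, -11, 39) = 46
G (Maxine): max(-16, -45, -34) = -16
H (Chance): 1/3·0 + 1/3·-20 + 1/3·46 = 8.67
E (Minnie): min(46, -16, 8.67, 25) = -16
J (Maxine): max(47, -16) = 47
K (Maxine): max(50, -21, -32) = 50
I (Minnie): min(47, 50) = 47
M (Maxine): max(-25, -43, 22) = 22
L (Minnie): min(22, 28) = 22
Root (Maxine): max(23, -16, 47, 22) = 47

47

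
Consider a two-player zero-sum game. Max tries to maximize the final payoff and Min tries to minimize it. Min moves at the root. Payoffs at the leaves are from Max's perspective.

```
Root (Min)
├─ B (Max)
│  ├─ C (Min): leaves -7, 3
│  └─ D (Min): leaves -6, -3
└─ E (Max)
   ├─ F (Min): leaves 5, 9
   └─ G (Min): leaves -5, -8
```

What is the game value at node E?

F: min(5, 9) = 5
G: min(-5, -8) = -8
E: max(5, -8) = 5

5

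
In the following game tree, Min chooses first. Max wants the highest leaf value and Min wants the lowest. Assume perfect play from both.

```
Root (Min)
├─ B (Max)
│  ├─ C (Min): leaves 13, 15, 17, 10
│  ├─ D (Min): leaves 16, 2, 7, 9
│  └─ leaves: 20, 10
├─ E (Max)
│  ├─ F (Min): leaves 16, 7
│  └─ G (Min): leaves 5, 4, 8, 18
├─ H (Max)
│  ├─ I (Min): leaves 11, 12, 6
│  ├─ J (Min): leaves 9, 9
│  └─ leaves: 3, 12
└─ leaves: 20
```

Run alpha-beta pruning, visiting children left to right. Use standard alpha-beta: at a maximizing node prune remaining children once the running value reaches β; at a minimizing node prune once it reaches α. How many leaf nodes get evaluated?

C [α=-∞,β=+∞]: v=10
D [α=10,β=+∞]: v=2 after child 2 ≤ α → α-cutoff, skip 2
B [α=-∞,β=+∞]: v=20
F [α=-∞,β=20]: v=7
G [α=7,β=20]: v=5 after child 1 ≤ α → α-cutoff, skip 3
E [α=-∞,β=20]: v=7
I [α=-∞,β=7]: v=6
J [α=6,β=7]: v=9
H [α=-∞,β=7]: v=9 after child 2 ≥ β → β-cutoff, skip 2
Root [α=-∞,β=+∞]: v=7
Leaves evaluated: 17 of 24.

17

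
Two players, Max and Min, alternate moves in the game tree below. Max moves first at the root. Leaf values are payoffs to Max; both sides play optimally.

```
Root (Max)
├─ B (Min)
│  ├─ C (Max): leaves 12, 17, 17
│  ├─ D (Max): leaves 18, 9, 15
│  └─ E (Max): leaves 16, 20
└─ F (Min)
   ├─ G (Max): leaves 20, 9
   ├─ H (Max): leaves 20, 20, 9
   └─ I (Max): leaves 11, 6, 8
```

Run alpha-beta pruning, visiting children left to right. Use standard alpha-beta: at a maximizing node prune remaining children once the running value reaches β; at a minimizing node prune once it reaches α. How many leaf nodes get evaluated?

C [α=-∞,β=+∞]: v=17
D [α=-∞,β=17]: v=18 after child 1 ≥ β → β-cutoff, skip 2
E [α=-∞,β=17]: v=20
B [α=-∞,β=+∞]: v=17
G [α=17,β=+∞]: v=20
H [α=17,β=20]: v=20 after child 1 ≥ β → β-cutoff, skip 2
I [α=17,β=20]: v=11
F [α=17,β=+∞]: v=11
Root [α=-∞,β=+∞]: v=17
Leaves evaluated: 12 of 16.

12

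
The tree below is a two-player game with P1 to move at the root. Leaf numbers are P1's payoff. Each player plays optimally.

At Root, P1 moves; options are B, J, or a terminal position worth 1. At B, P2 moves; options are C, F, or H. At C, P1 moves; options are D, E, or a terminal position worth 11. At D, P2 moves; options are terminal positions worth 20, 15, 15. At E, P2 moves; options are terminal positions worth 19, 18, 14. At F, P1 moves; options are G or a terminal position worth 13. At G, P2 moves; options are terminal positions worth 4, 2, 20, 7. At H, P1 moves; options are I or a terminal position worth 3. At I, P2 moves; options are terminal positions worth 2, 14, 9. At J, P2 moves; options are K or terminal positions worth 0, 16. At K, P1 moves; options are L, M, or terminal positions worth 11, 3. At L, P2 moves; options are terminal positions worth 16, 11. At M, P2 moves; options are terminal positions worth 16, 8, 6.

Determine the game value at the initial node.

3

D (P2): min(20, 15, 15) = 15
E (P2): min(19, 18, 14) = 14
C (P1): max(15, 14, 11) = 15
G (P2): min(4, 2, 20, 7) = 2
F (P1): max(2, 13) = 13
I (P2): min(2, 14, 9) = 2
H (P1): max(2, 3) = 3
B (P2): min(15, 13, 3) = 3
L (P2): min(16, 11) = 11
M (P2): min(16, 8, 6) = 6
K (P1): max(11, 6, 11, 3) = 11
J (P2): min(11, 0, 16) = 0
Root (P1): max(3, 0, 1) = 3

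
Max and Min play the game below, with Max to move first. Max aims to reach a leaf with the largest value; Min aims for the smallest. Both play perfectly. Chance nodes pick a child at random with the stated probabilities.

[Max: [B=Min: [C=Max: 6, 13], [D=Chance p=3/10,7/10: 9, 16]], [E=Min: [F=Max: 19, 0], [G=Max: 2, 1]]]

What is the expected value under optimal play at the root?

C (Max): max(6, 13) = 13
D (Chance): 3/10·9 + 7/10·16 = 13.9
B (Min): min(13, 13.9) = 13
F (Max): max(19, 0) = 19
G (Max): max(2, 1) = 2
E (Min): min(19, 2) = 2
Root (Max): max(13, 2) = 13

13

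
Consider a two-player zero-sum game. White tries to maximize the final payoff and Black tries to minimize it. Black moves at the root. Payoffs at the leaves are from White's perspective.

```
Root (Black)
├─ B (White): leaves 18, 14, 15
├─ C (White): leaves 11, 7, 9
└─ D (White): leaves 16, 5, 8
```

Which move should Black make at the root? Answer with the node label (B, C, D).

B (White): max(18, 14, 15) = 18
C (White): max(11, 7, 9) = 11
D (White): max(16, 5, 8) = 16
Root (Black): min(18, 11, 16) = 11
Black picks the child with the lowest value: C (value 11).

C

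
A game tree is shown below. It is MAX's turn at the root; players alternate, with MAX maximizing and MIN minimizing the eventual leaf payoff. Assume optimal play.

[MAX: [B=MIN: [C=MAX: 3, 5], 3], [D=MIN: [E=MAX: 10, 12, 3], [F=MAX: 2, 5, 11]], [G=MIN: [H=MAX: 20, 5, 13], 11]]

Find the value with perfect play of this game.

C (MAX): max(3, 5) = 5
B (MIN): min(5, 3) = 3
E (MAX): max(10, 12, 3) = 12
F (MAX): max(2, 5, 11) = 11
D (MIN): min(12, 11) = 11
H (MAX): max(20, 5, 13) = 20
G (MIN): min(20, 11) = 11
Root (MAX): max(3, 11, 11) = 11

11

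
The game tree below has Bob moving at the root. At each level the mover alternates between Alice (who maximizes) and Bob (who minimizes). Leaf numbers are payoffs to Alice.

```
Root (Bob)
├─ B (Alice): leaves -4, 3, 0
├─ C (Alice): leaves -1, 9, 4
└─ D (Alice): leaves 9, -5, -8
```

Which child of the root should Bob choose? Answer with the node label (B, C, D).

B (Alice): max(-4, 3, 0) = 3
C (Alice): max(-1, 9, 4) = 9
D (Alice): max(9, -5, -8) = 9
Root (Bob): min(3, 9, 9) = 3
Bob picks the child with the lowest value: B (value 3).

B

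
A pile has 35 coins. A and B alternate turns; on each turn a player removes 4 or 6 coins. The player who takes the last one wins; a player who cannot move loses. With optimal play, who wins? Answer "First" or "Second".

First

Compute winning (W) and losing (L) positions by backward induction:
i:   0  1  2  3  4  5  6  7  8  9 10 11 12 13 14 15 16 17 18 19 20 21 22 23 24 25 26 27 28 29 30 31 32 33 34 35
     L  L  L  L  W  W  W  W  W  W  L  L  L  L  W  W  W  W  W  W  L  L  L  L  W  W  W  W  W  W  L  L  L  L  W  W
Position 35 is W, so the first player wins.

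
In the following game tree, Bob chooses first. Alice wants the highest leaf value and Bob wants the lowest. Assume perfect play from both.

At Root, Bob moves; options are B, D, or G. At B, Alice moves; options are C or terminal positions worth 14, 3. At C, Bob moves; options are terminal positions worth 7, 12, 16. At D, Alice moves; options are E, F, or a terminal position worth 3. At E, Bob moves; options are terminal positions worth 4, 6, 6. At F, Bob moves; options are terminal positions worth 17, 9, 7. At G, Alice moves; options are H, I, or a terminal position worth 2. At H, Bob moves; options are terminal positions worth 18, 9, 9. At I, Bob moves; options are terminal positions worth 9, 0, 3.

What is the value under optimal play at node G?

9

H: min(18, 9, 9) = 9
I: min(9, 0, 3) = 0
G: max(9, 0, 2) = 9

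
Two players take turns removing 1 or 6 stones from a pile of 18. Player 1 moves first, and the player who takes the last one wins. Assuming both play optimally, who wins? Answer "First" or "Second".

Second

Mark each pile size as W (mover wins) or L (mover loses):
i:   0  1  2  3  4  5  6  7  8  9 10 11 12 13 14 15 16 17 18
     L  W  L  W  L  W  W  L  W  L  W  L  W  W  L  W  L  W  L
Position 18 is L, so the second player wins.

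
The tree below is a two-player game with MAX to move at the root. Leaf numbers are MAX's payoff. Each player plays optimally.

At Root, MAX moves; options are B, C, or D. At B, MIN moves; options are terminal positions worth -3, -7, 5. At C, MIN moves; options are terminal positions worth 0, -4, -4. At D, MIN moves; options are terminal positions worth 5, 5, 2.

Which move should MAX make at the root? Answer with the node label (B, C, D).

D

B (MIN): min(-3, -7, 5) = -7
C (MIN): min(0, -4, -4) = -4
D (MIN): min(5, 5, 2) = 2
Root (MAX): max(-7, -4, 2) = 2
MAX picks the child with the highest value: D (value 2).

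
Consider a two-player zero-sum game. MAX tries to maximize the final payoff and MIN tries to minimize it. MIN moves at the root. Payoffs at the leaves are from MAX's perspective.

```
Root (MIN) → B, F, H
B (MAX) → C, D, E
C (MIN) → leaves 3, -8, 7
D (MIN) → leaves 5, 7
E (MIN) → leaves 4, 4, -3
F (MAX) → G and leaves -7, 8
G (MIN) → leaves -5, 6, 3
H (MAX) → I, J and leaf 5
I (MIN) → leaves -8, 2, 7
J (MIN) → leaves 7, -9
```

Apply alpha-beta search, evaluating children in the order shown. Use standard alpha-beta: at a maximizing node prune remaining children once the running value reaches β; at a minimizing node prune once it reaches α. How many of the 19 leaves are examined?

C [α=-∞,β=+∞]: v=-8
D [α=-8,β=+∞]: v=5
E [α=5,β=+∞]: v=4 after child 1 ≤ α → α-cutoff, skip 2
B [α=-∞,β=+∞]: v=5
G [α=-∞,β=5]: v=-5
F [α=-∞,β=5]: v=8
I [α=-∞,β=5]: v=-8
J [α=-8,β=5]: v=-9
H [α=-∞,β=5]: v=5
Root [α=-∞,β=+∞]: v=5
Leaves evaluated: 17 of 19.

17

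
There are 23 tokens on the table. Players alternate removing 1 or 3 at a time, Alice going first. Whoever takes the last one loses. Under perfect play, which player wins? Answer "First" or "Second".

Second

W/L table (W = player to move can force a win):
i:   0  1  2  3  4  5  6  7  8  9 10 11 12 13 14 15 16 17 18 19 20 21 22 23
     W  L  W  L  W  L  W  L  W  L  W  L  W  L  W  L  W  L  W  L  W  L  W  L
Position 23 is L, so the second player wins.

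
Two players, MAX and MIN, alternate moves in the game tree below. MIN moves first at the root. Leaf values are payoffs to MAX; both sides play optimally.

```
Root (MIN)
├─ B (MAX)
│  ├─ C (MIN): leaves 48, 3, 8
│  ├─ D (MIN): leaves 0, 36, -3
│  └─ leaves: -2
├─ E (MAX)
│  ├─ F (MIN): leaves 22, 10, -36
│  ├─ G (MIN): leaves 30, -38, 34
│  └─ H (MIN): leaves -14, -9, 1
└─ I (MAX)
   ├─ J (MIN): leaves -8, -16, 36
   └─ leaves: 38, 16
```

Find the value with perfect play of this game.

C (MIN): min(48, 3, 8) = 3
D (MIN): min(0, 36, -3) = -3
B (MAX): max(3, -3, -2) = 3
F (MIN): min(22, 10, -36) = -36
G (MIN): min(30, -38, 34) = -38
H (MIN): min(-14, -9, 1) = -14
E (MAX): max(-36, -38, -14) = -14
J (MIN): min(-8, -16, 36) = -16
I (MAX): max(-16, 38, 16) = 38
Root (MIN): min(3, -14, 38) = -14

-14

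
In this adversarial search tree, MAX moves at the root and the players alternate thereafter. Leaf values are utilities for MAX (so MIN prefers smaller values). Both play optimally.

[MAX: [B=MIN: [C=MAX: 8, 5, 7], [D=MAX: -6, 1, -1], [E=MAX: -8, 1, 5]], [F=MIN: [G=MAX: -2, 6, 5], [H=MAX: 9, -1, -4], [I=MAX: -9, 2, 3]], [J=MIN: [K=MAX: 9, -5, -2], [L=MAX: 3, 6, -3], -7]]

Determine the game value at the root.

C (MAX): max(8, 5, 7) = 8
D (MAX): max(-6, 1, -1) = 1
E (MAX): max(-8, 1, 5) = 5
B (MIN): min(8, 1, 5) = 1
G (MAX): max(-2, 6, 5) = 6
H (MAX): max(9, -1, -4) = 9
I (MAX): max(-9, 2, 3) = 3
F (MIN): min(6, 9, 3) = 3
K (MAX): max(9, -5, -2) = 9
L (MAX): max(3, 6, -3) = 6
J (MIN): min(9, 6, -7) = -7
Root (MAX): max(1, 3, -7) = 3

3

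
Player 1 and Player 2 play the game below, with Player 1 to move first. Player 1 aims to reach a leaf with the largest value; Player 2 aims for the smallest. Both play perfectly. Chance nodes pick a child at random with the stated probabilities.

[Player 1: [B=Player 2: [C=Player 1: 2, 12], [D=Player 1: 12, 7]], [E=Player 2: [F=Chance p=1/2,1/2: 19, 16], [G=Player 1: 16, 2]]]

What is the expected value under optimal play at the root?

C (Player 1): max(2, 12) = 12
D (Player 1): max(12, 7) = 12
B (Player 2): min(12, 12) = 12
F (Chance): 1/2·19 + 1/2·16 = 17.5
G (Player 1): max(16, 2) = 16
E (Player 2): min(17.5, 16) = 16
Root (Player 1): max(12, 16) = 16

16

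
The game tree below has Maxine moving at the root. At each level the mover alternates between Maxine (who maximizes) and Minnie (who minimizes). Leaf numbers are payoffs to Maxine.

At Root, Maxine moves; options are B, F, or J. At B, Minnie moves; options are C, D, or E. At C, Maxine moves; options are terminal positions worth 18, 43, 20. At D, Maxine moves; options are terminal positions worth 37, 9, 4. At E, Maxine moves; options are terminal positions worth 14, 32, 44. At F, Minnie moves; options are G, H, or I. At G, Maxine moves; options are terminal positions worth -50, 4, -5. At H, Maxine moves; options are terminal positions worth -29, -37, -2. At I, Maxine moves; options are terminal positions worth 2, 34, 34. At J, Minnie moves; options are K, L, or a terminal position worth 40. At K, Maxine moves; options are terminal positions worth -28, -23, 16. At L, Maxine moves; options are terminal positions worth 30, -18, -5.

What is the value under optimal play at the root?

C (Maxine): max(18, 43, 20) = 43
D (Maxine): max(37, 9, 4) = 37
E (Maxine): max(14, 32, 44) = 44
B (Minnie): min(43, 37, 44) = 37
G (Maxine): max(-50, 4, -5) = 4
H (Maxine): max(-29, -37, -2) = -2
I (Maxine): max(2, 34, 34) = 34
F (Minnie): min(4, -2, 34) = -2
K (Maxine): max(-28, -23, 16) = 16
L (Maxine): max(30, -18, -5) = 30
J (Minnie): min(16, 30, 40) = 16
Root (Maxine): max(37, -2, 16) = 37

37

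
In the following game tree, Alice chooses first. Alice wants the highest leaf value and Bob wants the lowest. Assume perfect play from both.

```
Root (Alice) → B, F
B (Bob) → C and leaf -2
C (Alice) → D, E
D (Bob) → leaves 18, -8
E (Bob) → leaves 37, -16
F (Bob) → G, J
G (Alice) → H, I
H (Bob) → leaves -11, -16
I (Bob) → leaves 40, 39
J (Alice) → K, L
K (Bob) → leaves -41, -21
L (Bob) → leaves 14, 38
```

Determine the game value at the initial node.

14

D (Bob): min(18, -8) = -8
E (Bob): min(37, -16) = -16
C (Alice): max(-8, -16) = -8
B (Bob): min(-8, -2) = -8
H (Bob): min(-11, -16) = -16
I (Bob): min(40, 39) = 39
G (Alice): max(-16, 39) = 39
K (Bob): min(-41, -21) = -41
L (Bob): min(14, 38) = 14
J (Alice): max(-41, 14) = 14
F (Bob): min(39, 14) = 14
Root (Alice): max(-8, 14) = 14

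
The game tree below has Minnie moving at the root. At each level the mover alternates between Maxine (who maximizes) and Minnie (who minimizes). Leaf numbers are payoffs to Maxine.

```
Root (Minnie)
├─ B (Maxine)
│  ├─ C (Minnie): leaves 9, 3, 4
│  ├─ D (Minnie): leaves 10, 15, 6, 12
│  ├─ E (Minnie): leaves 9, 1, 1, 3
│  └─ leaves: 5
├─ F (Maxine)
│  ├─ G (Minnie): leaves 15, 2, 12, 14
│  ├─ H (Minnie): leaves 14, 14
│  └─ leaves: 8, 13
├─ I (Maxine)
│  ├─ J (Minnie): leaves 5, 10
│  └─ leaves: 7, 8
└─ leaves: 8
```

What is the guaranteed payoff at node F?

14

G: min(15, 2, 12, 14) = 2
H: min(14, 14) = 14
F: max(2, 14, 8, 13) = 14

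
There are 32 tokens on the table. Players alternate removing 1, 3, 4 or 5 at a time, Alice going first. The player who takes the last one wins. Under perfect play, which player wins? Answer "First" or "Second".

Positions where the player to move wins (W) vs loses (L):
i:   0  1  2  3  4  5  6  7  8  9 10 11 12 13 14 15 16 17 18 19 20 21 22 23 24 25 26 27 28 29 30 31 32
     L  W  L  W  W  W  W  W  L  W  L  W  W  W  W  W  L  W  L  W  W  W  W  W  L  W  L  W  W  W  W  W  L
Position 32 is L, so the second player wins.

Second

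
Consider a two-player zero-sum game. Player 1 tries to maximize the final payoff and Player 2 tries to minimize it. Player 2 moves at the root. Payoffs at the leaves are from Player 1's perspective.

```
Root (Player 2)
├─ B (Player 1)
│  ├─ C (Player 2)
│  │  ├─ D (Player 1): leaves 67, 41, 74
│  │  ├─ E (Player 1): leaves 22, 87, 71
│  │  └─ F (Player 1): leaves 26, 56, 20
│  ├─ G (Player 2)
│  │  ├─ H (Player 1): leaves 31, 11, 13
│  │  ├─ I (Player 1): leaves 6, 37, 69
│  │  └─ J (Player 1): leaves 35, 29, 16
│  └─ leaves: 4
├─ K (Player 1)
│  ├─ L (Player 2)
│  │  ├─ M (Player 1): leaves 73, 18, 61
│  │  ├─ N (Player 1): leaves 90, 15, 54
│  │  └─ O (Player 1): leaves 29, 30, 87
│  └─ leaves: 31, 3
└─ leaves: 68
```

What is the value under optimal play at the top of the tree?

56

D (Player 1): max(67, 41, 74) = 74
E (Player 1): max(22, 87, 71) = 87
F (Player 1): max(26, 56, 20) = 56
C (Player 2): min(74, 87, 56) = 56
H (Player 1): max(31, 11, 13) = 31
I (Player 1): max(6, 37, 69) = 69
J (Player 1): max(35, 29, 16) = 35
G (Player 2): min(31, 69, 35) = 31
B (Player 1): max(56, 31, 4) = 56
M (Player 1): max(73, 18, 61) = 73
N (Player 1): max(90, 15, 54) = 90
O (Player 1): max(29, 30, 87) = 87
L (Player 2): min(73, 90, 87) = 73
K (Player 1): max(73, 31, 3) = 73
Root (Player 2): min(56, 73, 68) = 56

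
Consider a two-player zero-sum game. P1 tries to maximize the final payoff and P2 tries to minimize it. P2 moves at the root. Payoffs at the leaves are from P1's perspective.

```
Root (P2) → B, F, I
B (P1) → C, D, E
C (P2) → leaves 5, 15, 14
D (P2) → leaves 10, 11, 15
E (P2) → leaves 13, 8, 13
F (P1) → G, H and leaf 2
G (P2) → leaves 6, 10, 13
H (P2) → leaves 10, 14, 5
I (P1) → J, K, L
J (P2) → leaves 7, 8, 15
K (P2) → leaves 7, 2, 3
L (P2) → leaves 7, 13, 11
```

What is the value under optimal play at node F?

G: min(6, 10, 13) = 6
H: min(10, 14, 5) = 5
F: max(6, 5, 2) = 6

6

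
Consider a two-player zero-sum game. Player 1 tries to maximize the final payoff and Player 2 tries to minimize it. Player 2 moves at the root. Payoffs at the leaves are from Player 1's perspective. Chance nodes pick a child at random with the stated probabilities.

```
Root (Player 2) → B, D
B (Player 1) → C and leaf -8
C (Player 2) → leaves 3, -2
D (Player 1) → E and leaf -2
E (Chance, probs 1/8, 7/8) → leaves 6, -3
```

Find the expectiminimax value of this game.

C (Player 2): min(3, -2) = -2
B (Player 1): max(-2, -8) = -2
E (Chance): 1/8·6 + 7/8·-3 = -1.88
D (Player 1): max(-1.88, -2) = -1.88
Root (Player 2): min(-2, -1.88) = -2

-2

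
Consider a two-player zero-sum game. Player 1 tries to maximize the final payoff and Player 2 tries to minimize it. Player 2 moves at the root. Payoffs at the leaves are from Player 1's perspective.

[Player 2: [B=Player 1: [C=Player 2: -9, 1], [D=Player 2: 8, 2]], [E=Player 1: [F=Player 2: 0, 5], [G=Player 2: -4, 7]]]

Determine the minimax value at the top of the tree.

0

C (Player 2): min(-9, 1) = -9
D (Player 2): min(8, 2) = 2
B (Player 1): max(-9, 2) = 2
F (Player 2): min(0, 5) = 0
G (Player 2): min(-4, 7) = -4
E (Player 1): max(0, -4) = 0
Root (Player 2): min(2, 0) = 0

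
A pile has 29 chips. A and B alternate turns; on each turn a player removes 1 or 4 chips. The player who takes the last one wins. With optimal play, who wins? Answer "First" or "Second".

First

i:   0  1  2  3  4  5  6  7  8  9 10 11 12 13 14 15 16 17 18 19 20 21 22 23 24 25 26 27 28 29
     L  W  L  W  W  L  W  L  W  W  L  W  L  W  W  L  W  L  W  W  L  W  L  W  W  L  W  L  W  W
Position 29 is W, so the first player wins.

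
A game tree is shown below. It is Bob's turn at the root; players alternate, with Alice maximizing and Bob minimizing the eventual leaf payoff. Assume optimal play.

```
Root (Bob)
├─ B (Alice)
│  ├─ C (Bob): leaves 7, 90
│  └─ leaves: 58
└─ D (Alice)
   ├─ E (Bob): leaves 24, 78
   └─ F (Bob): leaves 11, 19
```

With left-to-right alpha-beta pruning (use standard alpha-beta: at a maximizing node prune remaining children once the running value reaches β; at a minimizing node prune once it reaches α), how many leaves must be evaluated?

C [α=-∞,β=+∞]: v=7
B [α=-∞,β=+∞]: v=58
E [α=-∞,β=58]: v=24
F [α=24,β=58]: v=11 after child 1 ≤ α → α-cutoff, skip 1
D [α=-∞,β=58]: v=24
Root [α=-∞,β=+∞]: v=24
Leaves evaluated: 6 of 7.

6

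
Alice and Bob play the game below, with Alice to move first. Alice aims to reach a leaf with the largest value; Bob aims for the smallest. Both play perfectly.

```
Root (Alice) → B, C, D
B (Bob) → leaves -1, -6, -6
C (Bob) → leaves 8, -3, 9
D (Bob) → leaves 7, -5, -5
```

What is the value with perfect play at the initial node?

-3

B (Bob): min(-1, -6, -6) = -6
C (Bob): min(8, -3, 9) = -3
D (Bob): min(7, -5, -5) = -5
Root (Alice): max(-6, -3, -5) = -3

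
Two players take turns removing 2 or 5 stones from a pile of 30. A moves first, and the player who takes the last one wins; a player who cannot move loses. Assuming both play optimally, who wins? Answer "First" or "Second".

First

Positions where the player to move wins (W) vs loses (L):
i:   0  1  2  3  4  5  6  7  8  9 10 11 12 13 14 15 16 17 18 19 20 21 22 23 24 25 26 27 28 29 30
     L  L  W  W  L  W  W  L  L  W  W  L  W  W  L  L  W  W  L  W  W  L  L  W  W  L  W  W  L  L  W
Position 30 is W, so the first player wins.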